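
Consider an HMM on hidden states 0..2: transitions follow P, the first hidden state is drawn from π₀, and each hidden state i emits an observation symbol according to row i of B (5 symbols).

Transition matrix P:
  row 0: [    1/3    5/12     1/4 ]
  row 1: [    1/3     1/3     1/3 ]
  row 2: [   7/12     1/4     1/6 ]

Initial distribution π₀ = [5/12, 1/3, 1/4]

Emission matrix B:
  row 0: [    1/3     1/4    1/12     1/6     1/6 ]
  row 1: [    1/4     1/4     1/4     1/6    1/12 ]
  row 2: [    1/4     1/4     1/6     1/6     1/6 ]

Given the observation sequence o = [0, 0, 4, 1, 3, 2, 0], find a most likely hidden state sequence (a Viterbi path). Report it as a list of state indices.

path = [0, 1, 2, 0, 1, 2, 0]

t=0: δ = [1.389e-01, 8.333e-02, 6.250e-02]  (obs o_0=0)
t=1: δ = [1.543e-02, 1.447e-02, 8.681e-03]  ψ = [0, 0, 0]  (obs o_1=0)
t=2: δ = [8.573e-04, 5.358e-04, 8.038e-04]  ψ = [0, 0, 1]  (obs o_2=4)
t=3: δ = [1.172e-04, 8.931e-05, 5.358e-05]  ψ = [2, 0, 0]  (obs o_3=1)
t=4: δ = [6.512e-06, 8.140e-06, 4.961e-06]  ψ = [0, 0, 1]  (obs o_4=3)
t=5: δ = [2.412e-07, 6.783e-07, 4.522e-07]  ψ = [2, 0, 1]  (obs o_5=2)
t=6: δ = [8.793e-08, 5.653e-08, 5.653e-08]  ψ = [2, 1, 1]  (obs o_6=0)
backtrack: best end state = 0; path = [0, 1, 2, 0, 1, 2, 0]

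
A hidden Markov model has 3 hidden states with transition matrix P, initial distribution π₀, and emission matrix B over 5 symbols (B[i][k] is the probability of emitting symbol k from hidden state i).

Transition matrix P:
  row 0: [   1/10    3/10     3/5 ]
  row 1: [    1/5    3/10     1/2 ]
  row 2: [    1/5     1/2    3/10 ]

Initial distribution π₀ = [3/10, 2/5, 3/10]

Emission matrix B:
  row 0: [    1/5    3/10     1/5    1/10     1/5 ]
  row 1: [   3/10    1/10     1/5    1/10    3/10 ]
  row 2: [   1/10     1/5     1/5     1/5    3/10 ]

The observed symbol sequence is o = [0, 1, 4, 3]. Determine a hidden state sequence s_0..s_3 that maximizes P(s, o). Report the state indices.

path = [1, 2, 1, 2]

t=0: δ = [6.000e-02, 1.200e-01, 3.000e-02]  (obs o_0=0)
t=1: δ = [7.200e-03, 3.600e-03, 1.200e-02]  ψ = [1, 1, 1]  (obs o_1=1)
t=2: δ = [4.800e-04, 1.800e-03, 1.296e-03]  ψ = [2, 2, 0]  (obs o_2=4)
t=3: δ = [3.600e-05, 6.480e-05, 1.800e-04]  ψ = [1, 2, 1]  (obs o_3=3)
backtrack: best end state = 2; path = [1, 2, 1, 2]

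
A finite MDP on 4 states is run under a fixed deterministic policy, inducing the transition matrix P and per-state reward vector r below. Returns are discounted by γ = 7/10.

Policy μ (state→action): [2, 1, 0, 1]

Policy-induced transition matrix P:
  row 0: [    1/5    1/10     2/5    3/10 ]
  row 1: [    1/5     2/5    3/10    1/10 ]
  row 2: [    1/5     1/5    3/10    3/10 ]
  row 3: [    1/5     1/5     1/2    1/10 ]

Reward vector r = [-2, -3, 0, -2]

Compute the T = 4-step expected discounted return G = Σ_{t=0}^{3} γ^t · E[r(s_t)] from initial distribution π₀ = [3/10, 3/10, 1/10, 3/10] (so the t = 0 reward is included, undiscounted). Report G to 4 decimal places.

t=0: π = [0.3000, 0.3000, 0.1000, 0.3000], E[r] = -2.1000, γ^t·E[r] = -2.100000, running G = -2.100000
t=1: π = [0.2000, 0.2300, 0.3900, 0.1800], E[r] = -1.4500, γ^t·E[r] = -1.015000, running G = -3.115000
t=2: π = [0.2000, 0.2260, 0.3560, 0.2180], E[r] = -1.5140, γ^t·E[r] = -0.741860, running G = -3.856860
t=3: π = [0.2000, 0.2252, 0.3636, 0.2112], E[r] = -1.4980, γ^t·E[r] = -0.513814, running G = -4.370674

G = -4.3707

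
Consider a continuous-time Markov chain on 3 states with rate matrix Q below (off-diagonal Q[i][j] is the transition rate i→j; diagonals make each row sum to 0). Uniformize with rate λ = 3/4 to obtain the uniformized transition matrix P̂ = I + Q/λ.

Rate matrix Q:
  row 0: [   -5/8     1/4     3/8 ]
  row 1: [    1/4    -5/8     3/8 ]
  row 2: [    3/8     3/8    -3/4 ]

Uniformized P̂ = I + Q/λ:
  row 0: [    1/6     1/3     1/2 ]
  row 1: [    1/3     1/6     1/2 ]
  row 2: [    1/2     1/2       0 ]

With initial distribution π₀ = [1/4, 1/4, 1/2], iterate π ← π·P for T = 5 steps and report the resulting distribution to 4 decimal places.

π = [0.3359, 0.3359, 0.3281]

t=0: π = [0.2500, 0.2500, 0.5000]
t=1: π = [0.3750, 0.3750, 0.2500]
t=2: π = [0.3125, 0.3125, 0.3750]
t=3: π = [0.3438, 0.3438, 0.3125]
t=4: π = [0.3281, 0.3281, 0.3438]
t=5: π = [0.3359, 0.3359, 0.3281]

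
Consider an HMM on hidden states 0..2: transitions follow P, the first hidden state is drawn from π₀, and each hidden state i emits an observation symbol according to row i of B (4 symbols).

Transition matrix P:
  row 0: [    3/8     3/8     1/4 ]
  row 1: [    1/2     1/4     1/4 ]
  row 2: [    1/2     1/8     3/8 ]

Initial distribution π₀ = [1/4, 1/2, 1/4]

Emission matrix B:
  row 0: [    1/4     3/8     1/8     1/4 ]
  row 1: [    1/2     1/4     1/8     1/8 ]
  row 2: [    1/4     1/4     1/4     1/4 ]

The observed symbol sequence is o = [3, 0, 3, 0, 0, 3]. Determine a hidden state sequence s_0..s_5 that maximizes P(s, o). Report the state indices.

path = [0, 1, 0, 1, 1, 0]

t=0: δ = [6.250e-02, 6.250e-02, 6.250e-02]  (obs o_0=3)
t=1: δ = [7.812e-03, 1.172e-02, 5.859e-03]  ψ = [1, 0, 2]  (obs o_1=0)
t=2: δ = [1.465e-03, 3.662e-04, 7.324e-04]  ψ = [1, 0, 1]  (obs o_2=3)
t=3: δ = [1.373e-04, 2.747e-04, 9.155e-05]  ψ = [0, 0, 0]  (obs o_3=0)
t=4: δ = [3.433e-05, 3.433e-05, 1.717e-05]  ψ = [1, 1, 1]  (obs o_4=0)
t=5: δ = [4.292e-06, 1.609e-06, 2.146e-06]  ψ = [1, 0, 0]  (obs o_5=3)
backtrack: best end state = 0; path = [0, 1, 0, 1, 1, 0]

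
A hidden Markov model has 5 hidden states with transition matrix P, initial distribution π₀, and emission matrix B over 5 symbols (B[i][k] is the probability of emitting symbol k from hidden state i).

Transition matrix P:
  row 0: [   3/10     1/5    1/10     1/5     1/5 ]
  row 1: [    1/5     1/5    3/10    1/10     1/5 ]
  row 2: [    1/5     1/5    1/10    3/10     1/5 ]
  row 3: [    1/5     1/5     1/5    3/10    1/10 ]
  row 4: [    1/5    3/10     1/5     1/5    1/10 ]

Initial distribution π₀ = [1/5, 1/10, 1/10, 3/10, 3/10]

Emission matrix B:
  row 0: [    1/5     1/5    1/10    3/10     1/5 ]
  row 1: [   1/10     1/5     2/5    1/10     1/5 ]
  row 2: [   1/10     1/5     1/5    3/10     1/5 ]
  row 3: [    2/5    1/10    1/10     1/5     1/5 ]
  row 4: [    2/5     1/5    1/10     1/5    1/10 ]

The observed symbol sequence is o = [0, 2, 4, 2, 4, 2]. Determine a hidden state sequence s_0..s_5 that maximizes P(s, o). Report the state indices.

t=0: δ = [4.000e-02, 1.000e-02, 1.000e-02, 1.200e-01, 1.200e-01]  (obs o_0=0)
t=1: δ = [2.400e-03, 1.440e-02, 4.800e-03, 3.600e-03, 1.200e-03]  ψ = [3, 4, 3, 3, 3]  (obs o_1=2)
t=2: δ = [5.760e-04, 5.760e-04, 8.640e-04, 2.880e-04, 2.880e-04]  ψ = [1, 1, 1, 1, 1]  (obs o_2=4)
t=3: δ = [1.728e-05, 6.912e-05, 3.456e-05, 2.592e-05, 1.728e-05]  ψ = [0, 2, 1, 2, 2]  (obs o_3=2)
t=4: δ = [2.765e-06, 2.765e-06, 4.147e-06, 2.074e-06, 1.382e-06]  ψ = [1, 1, 1, 2, 1]  (obs o_4=4)
t=5: δ = [8.294e-08, 3.318e-07, 1.659e-07, 1.244e-07, 8.294e-08]  ψ = [0, 2, 1, 2, 2]  (obs o_5=2)
backtrack: best end state = 1; path = [4, 1, 2, 1, 2, 1]

path = [4, 1, 2, 1, 2, 1]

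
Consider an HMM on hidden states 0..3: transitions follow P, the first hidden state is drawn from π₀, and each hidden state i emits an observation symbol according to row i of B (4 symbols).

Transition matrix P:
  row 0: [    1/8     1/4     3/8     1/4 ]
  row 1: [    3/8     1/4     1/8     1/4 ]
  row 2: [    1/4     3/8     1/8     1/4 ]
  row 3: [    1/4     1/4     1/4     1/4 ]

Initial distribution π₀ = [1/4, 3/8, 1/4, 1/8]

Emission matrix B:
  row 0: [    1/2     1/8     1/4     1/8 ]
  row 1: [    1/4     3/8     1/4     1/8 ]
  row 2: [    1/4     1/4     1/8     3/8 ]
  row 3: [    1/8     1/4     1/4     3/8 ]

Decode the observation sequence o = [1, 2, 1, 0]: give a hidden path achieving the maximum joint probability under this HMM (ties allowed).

path = [1, 0, 1, 0]

t=0: δ = [3.125e-02, 1.406e-01, 6.250e-02, 3.125e-02]  (obs o_0=1)
t=1: δ = [1.318e-02, 8.789e-03, 2.197e-03, 8.789e-03]  ψ = [1, 1, 1, 1]  (obs o_1=2)
t=2: δ = [4.120e-04, 1.236e-03, 1.236e-03, 8.240e-04]  ψ = [1, 0, 0, 0]  (obs o_2=1)
t=3: δ = [2.317e-04, 1.159e-04, 5.150e-05, 3.862e-05]  ψ = [1, 2, 3, 1]  (obs o_3=0)
backtrack: best end state = 0; path = [1, 0, 1, 0]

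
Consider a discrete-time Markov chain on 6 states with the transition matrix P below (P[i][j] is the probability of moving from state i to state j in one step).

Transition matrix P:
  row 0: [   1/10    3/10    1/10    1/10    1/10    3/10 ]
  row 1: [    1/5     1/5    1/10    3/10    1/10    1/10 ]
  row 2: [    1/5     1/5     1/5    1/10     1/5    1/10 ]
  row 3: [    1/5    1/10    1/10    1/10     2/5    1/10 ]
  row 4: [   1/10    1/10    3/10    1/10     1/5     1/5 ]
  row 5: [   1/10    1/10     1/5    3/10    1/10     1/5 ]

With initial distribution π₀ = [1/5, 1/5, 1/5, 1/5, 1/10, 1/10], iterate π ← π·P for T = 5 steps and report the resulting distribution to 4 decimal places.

t=0: π = [0.2000, 0.2000, 0.2000, 0.2000, 0.1000, 0.1000]
t=1: π = [0.1600, 0.1800, 0.1500, 0.1600, 0.1900, 0.1600]
t=2: π = [0.1490, 0.1650, 0.1690, 0.1680, 0.1820, 0.1670]
t=3: π = [0.1502, 0.1632, 0.1700, 0.1664, 0.1855, 0.1647]
t=4: π = [0.1500, 0.1634, 0.1706, 0.1656, 0.1855, 0.1651]
t=5: π = [0.1500, 0.1634, 0.1707, 0.1657, 0.1853, 0.1650]

π = [0.1500, 0.1634, 0.1707, 0.1657, 0.1853, 0.1650]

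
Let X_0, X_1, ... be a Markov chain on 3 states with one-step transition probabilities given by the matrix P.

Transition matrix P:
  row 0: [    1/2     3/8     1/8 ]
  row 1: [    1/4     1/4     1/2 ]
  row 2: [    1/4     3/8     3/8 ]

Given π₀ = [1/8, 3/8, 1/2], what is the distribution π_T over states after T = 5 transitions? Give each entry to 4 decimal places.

π = [0.3331, 0.3333, 0.3335]

t=0: π = [0.1250, 0.3750, 0.5000]
t=1: π = [0.2813, 0.3281, 0.3906]
t=2: π = [0.3203, 0.3340, 0.3457]
t=3: π = [0.3301, 0.3333, 0.3367]
t=4: π = [0.3325, 0.3333, 0.3341]
t=5: π = [0.3331, 0.3333, 0.3335]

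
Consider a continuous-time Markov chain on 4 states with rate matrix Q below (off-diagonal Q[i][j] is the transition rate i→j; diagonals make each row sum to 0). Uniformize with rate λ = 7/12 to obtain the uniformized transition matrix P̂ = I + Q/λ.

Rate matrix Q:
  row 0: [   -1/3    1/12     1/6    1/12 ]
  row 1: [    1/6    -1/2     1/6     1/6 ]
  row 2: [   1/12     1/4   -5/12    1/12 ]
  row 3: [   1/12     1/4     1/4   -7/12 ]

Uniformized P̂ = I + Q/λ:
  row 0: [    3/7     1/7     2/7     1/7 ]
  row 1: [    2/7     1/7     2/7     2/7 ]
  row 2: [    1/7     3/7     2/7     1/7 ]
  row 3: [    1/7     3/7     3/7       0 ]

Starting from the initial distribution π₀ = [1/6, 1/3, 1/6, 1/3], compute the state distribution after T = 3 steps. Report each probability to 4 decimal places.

t=0: π = [0.1667, 0.3333, 0.1667, 0.3333]
t=1: π = [0.2381, 0.2857, 0.3333, 0.1429]
t=2: π = [0.2517, 0.2789, 0.3061, 0.1633]
t=3: π = [0.2546, 0.2770, 0.3090, 0.1594]

π = [0.2546, 0.2770, 0.3090, 0.1594]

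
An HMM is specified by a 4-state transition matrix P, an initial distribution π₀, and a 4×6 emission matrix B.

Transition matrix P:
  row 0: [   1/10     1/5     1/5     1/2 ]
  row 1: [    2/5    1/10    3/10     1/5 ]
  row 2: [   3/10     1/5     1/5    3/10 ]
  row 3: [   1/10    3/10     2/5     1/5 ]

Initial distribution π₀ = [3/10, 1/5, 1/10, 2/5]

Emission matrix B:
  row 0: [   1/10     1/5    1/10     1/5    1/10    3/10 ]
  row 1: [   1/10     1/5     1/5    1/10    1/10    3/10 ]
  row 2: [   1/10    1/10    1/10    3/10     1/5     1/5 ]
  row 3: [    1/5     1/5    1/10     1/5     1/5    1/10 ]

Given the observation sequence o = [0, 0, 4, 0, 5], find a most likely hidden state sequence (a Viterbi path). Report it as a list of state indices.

t=0: δ = [3.000e-02, 2.000e-02, 1.000e-02, 8.000e-02]  (obs o_0=0)
t=1: δ = [8.000e-04, 2.400e-03, 3.200e-03, 3.200e-03]  ψ = [1, 3, 3, 3]  (obs o_1=0)
t=2: δ = [9.600e-05, 9.600e-05, 2.560e-04, 1.920e-04]  ψ = [1, 3, 3, 2]  (obs o_2=4)
t=3: δ = [7.680e-06, 5.760e-06, 7.680e-06, 1.536e-05]  ψ = [2, 3, 3, 2]  (obs o_3=0)
t=4: δ = [6.912e-07, 1.382e-06, 1.229e-06, 3.840e-07]  ψ = [1, 3, 3, 0]  (obs o_4=5)
backtrack: best end state = 1; path = [3, 3, 2, 3, 1]

path = [3, 3, 2, 3, 1]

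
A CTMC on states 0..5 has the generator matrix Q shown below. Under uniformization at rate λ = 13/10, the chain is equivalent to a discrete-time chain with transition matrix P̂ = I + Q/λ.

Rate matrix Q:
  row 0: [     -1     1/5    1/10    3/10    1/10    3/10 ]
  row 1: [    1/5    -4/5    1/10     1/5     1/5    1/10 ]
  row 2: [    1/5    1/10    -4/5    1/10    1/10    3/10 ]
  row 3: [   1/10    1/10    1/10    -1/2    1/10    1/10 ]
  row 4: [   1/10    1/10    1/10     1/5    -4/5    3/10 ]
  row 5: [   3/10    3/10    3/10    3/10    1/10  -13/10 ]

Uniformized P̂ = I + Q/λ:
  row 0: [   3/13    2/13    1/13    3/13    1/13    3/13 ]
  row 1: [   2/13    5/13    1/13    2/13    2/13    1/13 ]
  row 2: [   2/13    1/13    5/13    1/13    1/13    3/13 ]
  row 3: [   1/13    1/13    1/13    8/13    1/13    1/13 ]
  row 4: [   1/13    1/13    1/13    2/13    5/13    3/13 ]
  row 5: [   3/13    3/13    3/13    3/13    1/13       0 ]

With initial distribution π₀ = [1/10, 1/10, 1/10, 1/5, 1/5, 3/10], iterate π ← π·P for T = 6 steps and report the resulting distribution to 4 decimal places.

π = [0.1416, 0.1559, 0.1401, 0.3038, 0.1285, 0.1301]

t=0: π = [0.1000, 0.1000, 0.1000, 0.2000, 0.2000, 0.3000]
t=1: π = [0.1538, 0.1615, 0.1538, 0.2692, 0.1462, 0.1154]
t=2: π = [0.1426, 0.1562, 0.1420, 0.2870, 0.1343, 0.1379]
t=3: π = [0.1430, 0.1572, 0.1418, 0.2970, 0.1303, 0.1308]
t=4: π = [0.1420, 0.1564, 0.1407, 0.3011, 0.1291, 0.1307]
t=5: π = [0.1417, 0.1561, 0.1403, 0.3030, 0.1287, 0.1302]
t=6: π = [0.1416, 0.1559, 0.1401, 0.3038, 0.1285, 0.1301]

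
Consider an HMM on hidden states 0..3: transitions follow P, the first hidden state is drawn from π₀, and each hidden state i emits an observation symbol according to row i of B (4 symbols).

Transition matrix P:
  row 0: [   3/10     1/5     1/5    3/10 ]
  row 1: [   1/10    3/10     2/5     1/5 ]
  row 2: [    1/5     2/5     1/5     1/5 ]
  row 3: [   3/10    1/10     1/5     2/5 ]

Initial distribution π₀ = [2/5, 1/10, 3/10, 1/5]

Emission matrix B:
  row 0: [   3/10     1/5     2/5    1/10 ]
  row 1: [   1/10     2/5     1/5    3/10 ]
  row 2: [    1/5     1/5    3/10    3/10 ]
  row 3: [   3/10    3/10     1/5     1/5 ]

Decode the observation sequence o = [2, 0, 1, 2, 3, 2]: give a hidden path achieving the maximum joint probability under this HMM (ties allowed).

t=0: δ = [1.600e-01, 2.000e-02, 9.000e-02, 4.000e-02]  (obs o_0=2)
t=1: δ = [1.440e-02, 3.600e-03, 6.400e-03, 1.440e-02]  ψ = [0, 2, 0, 0]  (obs o_1=0)
t=2: δ = [8.640e-04, 1.152e-03, 5.760e-04, 1.728e-03]  ψ = [0, 0, 0, 3]  (obs o_2=1)
t=3: δ = [2.074e-04, 6.912e-05, 1.382e-04, 1.382e-04]  ψ = [3, 1, 1, 3]  (obs o_3=2)
t=4: δ = [6.221e-06, 1.659e-05, 1.244e-05, 1.244e-05]  ψ = [0, 2, 0, 0]  (obs o_4=3)
t=5: δ = [1.493e-06, 9.953e-07, 1.991e-06, 9.953e-07]  ψ = [3, 1, 1, 3]  (obs o_5=2)
backtrack: best end state = 2; path = [0, 0, 1, 2, 1, 2]

path = [0, 0, 1, 2, 1, 2]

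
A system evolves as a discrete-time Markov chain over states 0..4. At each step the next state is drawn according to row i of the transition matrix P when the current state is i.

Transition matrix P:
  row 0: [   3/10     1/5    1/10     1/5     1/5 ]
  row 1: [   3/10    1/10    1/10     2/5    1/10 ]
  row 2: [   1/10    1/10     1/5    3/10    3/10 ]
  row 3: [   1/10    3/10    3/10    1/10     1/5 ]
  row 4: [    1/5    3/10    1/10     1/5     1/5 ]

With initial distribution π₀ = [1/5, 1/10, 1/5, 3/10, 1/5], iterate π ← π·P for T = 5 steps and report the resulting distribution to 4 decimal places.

t=0: π = [0.2000, 0.1000, 0.2000, 0.3000, 0.2000]
t=1: π = [0.1800, 0.2200, 0.1800, 0.2100, 0.2100]
t=2: π = [0.2010, 0.2020, 0.1600, 0.2410, 0.1960]
t=3: π = [0.2002, 0.2075, 0.1642, 0.2323, 0.1958]
t=4: π = [0.2011, 0.2056, 0.1629, 0.2347, 0.1957]
t=5: π = [0.2009, 0.2062, 0.1632, 0.2339, 0.1957]

π = [0.2009, 0.2062, 0.1632, 0.2339, 0.1957]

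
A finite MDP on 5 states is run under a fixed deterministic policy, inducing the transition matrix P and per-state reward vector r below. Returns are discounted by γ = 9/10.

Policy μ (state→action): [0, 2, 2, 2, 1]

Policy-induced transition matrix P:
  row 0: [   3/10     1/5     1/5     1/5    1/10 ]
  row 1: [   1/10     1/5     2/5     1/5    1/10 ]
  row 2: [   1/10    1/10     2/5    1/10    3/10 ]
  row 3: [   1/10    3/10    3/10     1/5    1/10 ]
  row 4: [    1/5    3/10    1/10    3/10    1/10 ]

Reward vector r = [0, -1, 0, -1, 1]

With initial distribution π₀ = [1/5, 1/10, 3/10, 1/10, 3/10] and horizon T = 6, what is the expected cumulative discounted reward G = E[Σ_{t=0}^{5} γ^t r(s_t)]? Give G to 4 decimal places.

t=0: π = [0.2000, 0.1000, 0.3000, 0.1000, 0.3000], E[r] = 0.1000, γ^t·E[r] = 0.100000, running G = 0.100000
t=1: π = [0.1700, 0.2100, 0.2600, 0.2000, 0.1600], E[r] = -0.2500, γ^t·E[r] = -0.225000, running G = -0.125000
t=2: π = [0.1500, 0.2100, 0.2980, 0.1900, 0.1520], E[r] = -0.2480, γ^t·E[r] = -0.200880, running G = -0.325880
t=3: π = [0.1452, 0.2044, 0.3054, 0.1854, 0.1596], E[r] = -0.2302, γ^t·E[r] = -0.167816, running G = -0.493696
t=4: π = [0.1450, 0.2040, 0.3045, 0.1854, 0.1611], E[r] = -0.2283, γ^t·E[r] = -0.149788, running G = -0.643483
t=5: π = [0.1451, 0.2042, 0.3041, 0.1857, 0.1609], E[r] = -0.2289, γ^t·E[r] = -0.135188, running G = -0.778671

G = -0.7787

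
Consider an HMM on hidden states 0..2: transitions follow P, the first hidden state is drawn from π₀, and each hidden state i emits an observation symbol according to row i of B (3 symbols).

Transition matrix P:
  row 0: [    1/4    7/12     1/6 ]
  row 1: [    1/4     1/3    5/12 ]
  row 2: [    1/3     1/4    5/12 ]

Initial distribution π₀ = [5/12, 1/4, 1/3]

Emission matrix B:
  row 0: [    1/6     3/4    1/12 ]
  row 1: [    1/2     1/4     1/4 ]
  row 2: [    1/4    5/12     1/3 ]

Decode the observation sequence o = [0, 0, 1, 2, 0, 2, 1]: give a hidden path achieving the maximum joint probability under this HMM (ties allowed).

t=0: δ = [6.944e-02, 1.250e-01, 8.333e-02]  (obs o_0=0)
t=1: δ = [5.208e-03, 2.083e-02, 1.302e-02]  ψ = [1, 1, 1]  (obs o_1=0)
t=2: δ = [3.906e-03, 1.736e-03, 3.617e-03]  ψ = [1, 1, 1]  (obs o_2=1)
t=3: δ = [1.005e-04, 5.697e-04, 5.023e-04]  ψ = [2, 0, 2]  (obs o_3=2)
t=4: δ = [2.791e-05, 9.494e-05, 5.934e-05]  ψ = [2, 1, 1]  (obs o_4=0)
t=5: δ = [1.978e-06, 7.912e-06, 1.319e-05]  ψ = [1, 1, 1]  (obs o_5=2)
t=6: δ = [3.297e-06, 8.242e-07, 2.289e-06]  ψ = [2, 2, 2]  (obs o_6=1)
backtrack: best end state = 0; path = [1, 1, 0, 1, 1, 2, 0]

path = [1, 1, 0, 1, 1, 2, 0]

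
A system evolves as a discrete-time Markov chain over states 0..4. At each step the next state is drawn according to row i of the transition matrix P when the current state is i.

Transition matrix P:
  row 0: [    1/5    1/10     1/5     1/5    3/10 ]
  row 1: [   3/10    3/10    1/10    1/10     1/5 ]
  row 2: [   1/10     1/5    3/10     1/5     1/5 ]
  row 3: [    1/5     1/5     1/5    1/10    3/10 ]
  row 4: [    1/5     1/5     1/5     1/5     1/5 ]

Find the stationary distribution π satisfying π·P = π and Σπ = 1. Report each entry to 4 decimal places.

π = [0.2000, 0.2000, 0.2000, 0.1636, 0.2364]

Balance equations π_j = Σ_i π_i·P[i][j]:
  π_0 = 1/5·π_0 + 3/10·π_1 + 1/10·π_2 + 1/5·π_3 + 1/5·π_4
  π_1 = 1/10·π_0 + 3/10·π_1 + 1/5·π_2 + 1/5·π_3 + 1/5·π_4
  π_2 = 1/5·π_0 + 1/10·π_1 + 3/10·π_2 + 1/5·π_3 + 1/5·π_4
  π_3 = 1/5·π_0 + 1/10·π_1 + 1/5·π_2 + 1/10·π_3 + 1/5·π_4
  normalize: π_0 + π_1 + π_2 + π_3 + π_4 = 1
Solving the linear system gives exactly π = [1/5, 1/5, 1/5, 9/55, 13/55].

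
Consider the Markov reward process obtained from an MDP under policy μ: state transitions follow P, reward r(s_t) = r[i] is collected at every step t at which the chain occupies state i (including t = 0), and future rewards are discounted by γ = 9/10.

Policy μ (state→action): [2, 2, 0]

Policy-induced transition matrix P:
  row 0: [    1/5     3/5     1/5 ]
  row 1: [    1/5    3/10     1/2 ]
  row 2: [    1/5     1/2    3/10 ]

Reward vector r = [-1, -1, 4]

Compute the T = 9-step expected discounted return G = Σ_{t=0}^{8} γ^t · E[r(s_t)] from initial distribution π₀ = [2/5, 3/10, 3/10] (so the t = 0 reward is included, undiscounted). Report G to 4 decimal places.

t=0: π = [0.4000, 0.3000, 0.3000], E[r] = 0.5000, γ^t·E[r] = 0.500000, running G = 0.500000
t=1: π = [0.2000, 0.4800, 0.3200], E[r] = 0.6000, γ^t·E[r] = 0.540000, running G = 1.040000
t=2: π = [0.2000, 0.4240, 0.3760], E[r] = 0.8800, γ^t·E[r] = 0.712800, running G = 1.752800
t=3: π = [0.2000, 0.4352, 0.3648], E[r] = 0.8240, γ^t·E[r] = 0.600696, running G = 2.353496
t=4: π = [0.2000, 0.4330, 0.3670], E[r] = 0.8352, γ^t·E[r] = 0.547975, running G = 2.901471
t=5: π = [0.2000, 0.4334, 0.3666], E[r] = 0.8330, γ^t·E[r] = 0.491855, running G = 3.393325
t=6: π = [0.2000, 0.4333, 0.3667], E[r] = 0.8334, γ^t·E[r] = 0.442907, running G = 3.836232
t=7: π = [0.2000, 0.4333, 0.3667], E[r] = 0.8333, γ^t·E[r] = 0.398574, running G = 4.234806
t=8: π = [0.2000, 0.4333, 0.3667], E[r] = 0.8333, γ^t·E[r] = 0.358724, running G = 4.593530

G = 4.5935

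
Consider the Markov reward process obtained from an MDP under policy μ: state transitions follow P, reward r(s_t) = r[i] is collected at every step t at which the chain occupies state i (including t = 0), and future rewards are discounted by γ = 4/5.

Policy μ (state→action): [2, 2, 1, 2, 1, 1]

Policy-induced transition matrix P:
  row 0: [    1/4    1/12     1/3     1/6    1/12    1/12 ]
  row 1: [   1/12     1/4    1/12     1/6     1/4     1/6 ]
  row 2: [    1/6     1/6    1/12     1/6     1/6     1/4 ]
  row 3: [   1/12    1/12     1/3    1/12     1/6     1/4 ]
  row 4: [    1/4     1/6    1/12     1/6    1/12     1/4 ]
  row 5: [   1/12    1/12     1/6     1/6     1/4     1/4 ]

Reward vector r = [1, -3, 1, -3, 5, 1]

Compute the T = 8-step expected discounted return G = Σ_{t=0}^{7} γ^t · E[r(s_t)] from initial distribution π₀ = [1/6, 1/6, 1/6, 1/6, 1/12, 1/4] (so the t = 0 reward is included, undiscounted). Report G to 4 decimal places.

G = 1.6947

t=0: π = [0.1667, 0.1667, 0.1667, 0.1667, 0.0833, 0.2500], E[r] = 0.0000, γ^t·E[r] = 0.000000, running G = 0.000000
t=1: π = [0.1389, 0.1319, 0.1875, 0.1528, 0.1806, 0.2083], E[r] = 0.5833, γ^t·E[r] = 0.466667, running G = 0.466667
t=2: π = [0.1522, 0.1360, 0.1736, 0.1539, 0.1684, 0.2159], E[r] = 0.5139, γ^t·E[r] = 0.328889, running G = 0.795556
t=3: π = [0.1512, 0.1345, 0.1779, 0.1538, 0.1693, 0.2133], E[r] = 0.5237, γ^t·E[r] = 0.268148, running G = 1.063704
t=4: π = [0.1516, 0.1347, 0.1774, 0.1538, 0.1689, 0.2136], E[r] = 0.5217, γ^t·E[r] = 0.213676, running G = 1.277379
t=5: π = [0.1515, 0.1346, 0.1775, 0.1538, 0.1690, 0.2135], E[r] = 0.5220, γ^t·E[r] = 0.171041, running G = 1.448420
t=6: π = [0.1515, 0.1346, 0.1775, 0.1538, 0.1690, 0.2135], E[r] = 0.5219, γ^t·E[r] = 0.136817, running G = 1.585237
t=7: π = [0.1515, 0.1346, 0.1775, 0.1538, 0.1690, 0.2135], E[r] = 0.5219, γ^t·E[r] = 0.109455, running G = 1.694692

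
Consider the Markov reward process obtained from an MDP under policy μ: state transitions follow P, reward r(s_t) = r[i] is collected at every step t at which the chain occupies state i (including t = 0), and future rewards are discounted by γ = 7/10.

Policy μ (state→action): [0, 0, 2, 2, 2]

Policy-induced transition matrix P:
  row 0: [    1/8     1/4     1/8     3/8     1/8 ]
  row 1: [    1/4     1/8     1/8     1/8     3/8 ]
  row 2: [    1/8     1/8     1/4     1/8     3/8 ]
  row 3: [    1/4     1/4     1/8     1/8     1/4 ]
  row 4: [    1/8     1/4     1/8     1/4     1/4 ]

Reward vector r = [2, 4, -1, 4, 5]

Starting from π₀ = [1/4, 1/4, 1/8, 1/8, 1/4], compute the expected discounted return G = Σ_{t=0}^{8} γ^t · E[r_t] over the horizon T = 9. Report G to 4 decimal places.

G = 10.1810

t=0: π = [0.2500, 0.2500, 0.1250, 0.1250, 0.2500], E[r] = 3.1250, γ^t·E[r] = 3.125000, running G = 3.125000
t=1: π = [0.1719, 0.2031, 0.1406, 0.2188, 0.2656], E[r] = 3.2188, γ^t·E[r] = 2.253125, running G = 5.378125
t=2: π = [0.1777, 0.2070, 0.1426, 0.2012, 0.2715], E[r] = 3.2031, γ^t·E[r] = 1.569531, running G = 6.947656
t=3: π = [0.1760, 0.2063, 0.1428, 0.2034, 0.2715], E[r] = 3.2053, γ^t·E[r] = 1.099426, running G = 8.047082
t=4: π = [0.1762, 0.2064, 0.1429, 0.2029, 0.2716], E[r] = 3.2050, γ^t·E[r] = 0.769510, running G = 8.816592
t=5: π = [0.1762, 0.2063, 0.1429, 0.2030, 0.2716], E[r] = 3.2050, γ^t·E[r] = 0.538667, running G = 9.355259
t=6: π = [0.1762, 0.2063, 0.1429, 0.2030, 0.2716], E[r] = 3.2050, γ^t·E[r] = 0.377066, running G = 9.732325
t=7: π = [0.1762, 0.2063, 0.1429, 0.2030, 0.2716], E[r] = 3.2050, γ^t·E[r] = 0.263946, running G = 9.996271
t=8: π = [0.1762, 0.2063, 0.1429, 0.2030, 0.2716], E[r] = 3.2050, γ^t·E[r] = 0.184762, running G = 10.181033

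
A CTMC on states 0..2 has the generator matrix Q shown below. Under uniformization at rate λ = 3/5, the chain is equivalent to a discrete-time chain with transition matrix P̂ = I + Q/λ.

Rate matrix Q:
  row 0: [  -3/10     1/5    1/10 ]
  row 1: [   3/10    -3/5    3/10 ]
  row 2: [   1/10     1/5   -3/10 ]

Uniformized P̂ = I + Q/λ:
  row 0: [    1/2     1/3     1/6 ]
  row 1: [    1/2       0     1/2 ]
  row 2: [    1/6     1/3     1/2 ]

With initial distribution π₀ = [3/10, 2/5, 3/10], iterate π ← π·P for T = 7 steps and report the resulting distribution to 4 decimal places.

π = [0.3750, 0.2499, 0.3750]

t=0: π = [0.3000, 0.4000, 0.3000]
t=1: π = [0.4000, 0.2000, 0.4000]
t=2: π = [0.3667, 0.2667, 0.3667]
t=3: π = [0.3778, 0.2444, 0.3778]
t=4: π = [0.3741, 0.2519, 0.3741]
t=5: π = [0.3753, 0.2494, 0.3753]
t=6: π = [0.3749, 0.2502, 0.3749]
t=7: π = [0.3750, 0.2499, 0.3750]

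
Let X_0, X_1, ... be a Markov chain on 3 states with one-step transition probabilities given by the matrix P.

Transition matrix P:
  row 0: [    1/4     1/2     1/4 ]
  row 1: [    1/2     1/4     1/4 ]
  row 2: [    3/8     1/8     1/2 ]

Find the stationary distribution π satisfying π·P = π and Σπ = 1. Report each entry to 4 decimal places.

π = [0.3667, 0.3000, 0.3333]

Balance equations π_j = Σ_i π_i·P[i][j]:
  π_0 = 1/4·π_0 + 1/2·π_1 + 3/8·π_2
  π_1 = 1/2·π_0 + 1/4·π_1 + 1/8·π_2
  normalize: π_0 + π_1 + π_2 = 1
Solving the linear system gives exactly π = [11/30, 3/10, 1/3].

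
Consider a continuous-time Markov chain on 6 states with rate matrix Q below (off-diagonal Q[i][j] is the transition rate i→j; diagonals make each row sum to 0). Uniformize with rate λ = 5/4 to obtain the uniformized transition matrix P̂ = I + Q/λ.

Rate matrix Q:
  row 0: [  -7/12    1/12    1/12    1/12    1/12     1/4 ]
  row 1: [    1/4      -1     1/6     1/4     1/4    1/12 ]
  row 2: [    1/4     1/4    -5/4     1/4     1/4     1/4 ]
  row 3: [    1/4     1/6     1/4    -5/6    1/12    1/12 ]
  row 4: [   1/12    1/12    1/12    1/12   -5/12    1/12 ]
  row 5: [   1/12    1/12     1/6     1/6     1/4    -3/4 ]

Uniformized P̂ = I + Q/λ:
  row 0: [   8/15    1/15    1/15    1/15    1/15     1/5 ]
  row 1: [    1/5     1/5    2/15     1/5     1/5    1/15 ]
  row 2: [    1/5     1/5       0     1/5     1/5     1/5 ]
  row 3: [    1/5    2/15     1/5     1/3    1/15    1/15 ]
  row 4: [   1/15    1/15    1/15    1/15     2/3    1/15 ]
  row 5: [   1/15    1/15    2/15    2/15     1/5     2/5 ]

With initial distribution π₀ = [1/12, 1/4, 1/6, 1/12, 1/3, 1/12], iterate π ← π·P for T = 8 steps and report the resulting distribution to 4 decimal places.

t=0: π = [0.0833, 0.2500, 0.1667, 0.0833, 0.3333, 0.0833]
t=1: π = [0.1722, 0.1278, 0.0889, 0.1500, 0.3333, 0.1278]
t=2: π = [0.1959, 0.1056, 0.0978, 0.1441, 0.3126, 0.1441]
t=3: π = [0.2044, 0.1034, 0.0960, 0.1418, 0.3005, 0.1539]
t=4: π = [0.2076, 0.1027, 0.0963, 0.1413, 0.2941, 0.1580]
t=5: π = [0.2089, 0.1026, 0.0965, 0.1414, 0.2907, 0.1599]
t=6: π = [0.2096, 0.1026, 0.0966, 0.1416, 0.2890, 0.1607]
t=7: π = [0.2099, 0.1027, 0.0967, 0.1417, 0.2880, 0.1610]
t=8: π = [0.2101, 0.1027, 0.0967, 0.1418, 0.2875, 0.1612]

π = [0.2101, 0.1027, 0.0967, 0.1418, 0.2875, 0.1612]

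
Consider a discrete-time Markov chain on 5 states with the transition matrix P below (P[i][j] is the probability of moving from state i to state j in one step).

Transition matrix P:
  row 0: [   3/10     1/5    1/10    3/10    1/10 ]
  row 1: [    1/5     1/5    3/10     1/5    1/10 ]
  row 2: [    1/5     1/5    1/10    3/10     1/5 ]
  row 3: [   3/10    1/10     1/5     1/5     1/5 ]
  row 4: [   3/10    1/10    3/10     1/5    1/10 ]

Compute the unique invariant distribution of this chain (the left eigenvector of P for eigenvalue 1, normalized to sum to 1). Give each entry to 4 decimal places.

π = [0.2653, 0.1612, 0.1854, 0.2451, 0.1430]

Balance equations π_j = Σ_i π_i·P[i][j]:
  π_0 = 3/10·π_0 + 1/5·π_1 + 1/5·π_2 + 3/10·π_3 + 3/10·π_4
  π_1 = 1/5·π_0 + 1/5·π_1 + 1/5·π_2 + 1/10·π_3 + 1/10·π_4
  π_2 = 1/10·π_0 + 3/10·π_1 + 1/10·π_2 + 1/5·π_3 + 3/10·π_4
  π_3 = 3/10·π_0 + 1/5·π_1 + 3/10·π_2 + 1/5·π_3 + 1/5·π_4
  normalize: π_0 + π_1 + π_2 + π_3 + π_4 = 1
Solving the linear system gives exactly π = [2866/10801, 1741/10801, 286/1543, 2647/10801, 1545/10801].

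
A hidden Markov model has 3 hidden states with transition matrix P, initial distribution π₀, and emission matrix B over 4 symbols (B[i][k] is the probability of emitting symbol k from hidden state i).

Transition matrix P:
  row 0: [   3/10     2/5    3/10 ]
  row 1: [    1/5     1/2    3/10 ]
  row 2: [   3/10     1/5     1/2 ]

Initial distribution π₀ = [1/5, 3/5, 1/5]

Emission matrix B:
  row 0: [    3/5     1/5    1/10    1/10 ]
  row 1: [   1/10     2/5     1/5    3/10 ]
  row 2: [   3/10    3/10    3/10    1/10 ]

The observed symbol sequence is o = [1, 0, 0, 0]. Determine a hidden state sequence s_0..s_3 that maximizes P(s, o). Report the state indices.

t=0: δ = [4.000e-02, 2.400e-01, 6.000e-02]  (obs o_0=1)
t=1: δ = [2.880e-02, 1.200e-02, 2.160e-02]  ψ = [1, 1, 1]  (obs o_1=0)
t=2: δ = [5.184e-03, 1.152e-03, 3.240e-03]  ψ = [0, 0, 2]  (obs o_2=0)
t=3: δ = [9.331e-04, 2.074e-04, 4.860e-04]  ψ = [0, 0, 2]  (obs o_3=0)
backtrack: best end state = 0; path = [1, 0, 0, 0]

path = [1, 0, 0, 0]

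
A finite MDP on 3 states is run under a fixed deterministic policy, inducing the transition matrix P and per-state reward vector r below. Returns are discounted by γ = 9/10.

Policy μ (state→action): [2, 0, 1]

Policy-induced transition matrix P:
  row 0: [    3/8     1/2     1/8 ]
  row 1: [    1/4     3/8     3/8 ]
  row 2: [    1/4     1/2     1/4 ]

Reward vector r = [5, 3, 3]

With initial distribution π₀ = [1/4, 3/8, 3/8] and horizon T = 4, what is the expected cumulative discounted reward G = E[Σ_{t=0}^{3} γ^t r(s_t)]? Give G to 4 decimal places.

t=0: π = [0.2500, 0.3750, 0.3750], E[r] = 3.5000, γ^t·E[r] = 3.500000, running G = 3.500000
t=1: π = [0.2813, 0.4531, 0.2656], E[r] = 3.5625, γ^t·E[r] = 3.206250, running G = 6.706250
t=2: π = [0.2852, 0.4434, 0.2715], E[r] = 3.5703, γ^t·E[r] = 2.891953, running G = 9.598203
t=3: π = [0.2856, 0.4446, 0.2698], E[r] = 3.5713, γ^t·E[r] = 2.603470, running G = 12.201673

G = 12.2017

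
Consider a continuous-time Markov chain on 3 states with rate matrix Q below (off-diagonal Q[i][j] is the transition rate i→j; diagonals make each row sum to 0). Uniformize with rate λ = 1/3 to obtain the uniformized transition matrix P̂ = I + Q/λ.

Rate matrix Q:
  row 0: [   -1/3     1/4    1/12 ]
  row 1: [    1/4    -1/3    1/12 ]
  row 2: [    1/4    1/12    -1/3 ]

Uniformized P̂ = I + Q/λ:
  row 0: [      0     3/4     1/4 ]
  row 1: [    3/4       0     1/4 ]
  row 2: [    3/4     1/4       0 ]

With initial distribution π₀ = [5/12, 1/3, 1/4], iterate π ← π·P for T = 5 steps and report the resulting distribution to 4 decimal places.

π = [0.4314, 0.3687, 0.2000]

t=0: π = [0.4167, 0.3333, 0.2500]
t=1: π = [0.4375, 0.3750, 0.1875]
t=2: π = [0.4219, 0.3750, 0.2031]
t=3: π = [0.4336, 0.3672, 0.1992]
t=4: π = [0.4248, 0.3750, 0.2002]
t=5: π = [0.4314, 0.3687, 0.2000]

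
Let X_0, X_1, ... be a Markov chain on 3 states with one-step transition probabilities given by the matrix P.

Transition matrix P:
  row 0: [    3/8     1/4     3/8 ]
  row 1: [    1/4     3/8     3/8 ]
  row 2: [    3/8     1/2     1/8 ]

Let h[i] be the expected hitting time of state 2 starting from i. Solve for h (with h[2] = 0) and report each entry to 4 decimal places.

h = [2.6667, 2.6667, 0.0000]

First-step conditioning: h[2] = 0; for i ≠ 2, h[i] = 1 + Σ_k P[i][k]·h[k].
  h[0] = 1 + 3/8·h[0] + 1/4·h[1]
  h[1] = 1 + 1/4·h[0] + 3/8·h[1]
Solving the 2×2 linear system over states ≠ 2 gives exactly h = [8/3, 8/3, 0] (h[2] = 0 is the target).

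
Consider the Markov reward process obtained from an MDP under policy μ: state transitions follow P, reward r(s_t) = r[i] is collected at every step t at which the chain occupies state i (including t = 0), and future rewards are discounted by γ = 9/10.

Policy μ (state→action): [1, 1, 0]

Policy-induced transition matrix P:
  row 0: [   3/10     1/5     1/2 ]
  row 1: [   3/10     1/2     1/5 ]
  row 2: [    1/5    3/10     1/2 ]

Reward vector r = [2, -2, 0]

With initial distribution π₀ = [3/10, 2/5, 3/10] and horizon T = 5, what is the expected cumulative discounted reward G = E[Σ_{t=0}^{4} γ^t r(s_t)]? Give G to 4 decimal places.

t=0: π = [0.3000, 0.4000, 0.3000], E[r] = -0.2000, γ^t·E[r] = -0.200000, running G = -0.200000
t=1: π = [0.2700, 0.3500, 0.3800], E[r] = -0.1600, γ^t·E[r] = -0.144000, running G = -0.344000
t=2: π = [0.2620, 0.3430, 0.3950], E[r] = -0.1620, γ^t·E[r] = -0.131220, running G = -0.475220
t=3: π = [0.2605, 0.3424, 0.3971], E[r] = -0.1638, γ^t·E[r] = -0.119410, running G = -0.594630
t=4: π = [0.2603, 0.3424, 0.3973], E[r] = -0.1643, γ^t·E[r] = -0.107784, running G = -0.702414

G = -0.7024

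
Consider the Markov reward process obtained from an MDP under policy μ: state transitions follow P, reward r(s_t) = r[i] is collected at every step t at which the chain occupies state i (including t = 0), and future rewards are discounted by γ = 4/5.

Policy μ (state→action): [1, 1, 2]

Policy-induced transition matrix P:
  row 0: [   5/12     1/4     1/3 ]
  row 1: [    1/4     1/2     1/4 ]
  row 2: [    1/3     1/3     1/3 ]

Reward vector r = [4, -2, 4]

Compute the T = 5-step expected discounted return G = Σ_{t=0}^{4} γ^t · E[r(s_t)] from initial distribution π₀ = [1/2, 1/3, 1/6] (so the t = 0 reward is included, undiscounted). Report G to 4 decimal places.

t=0: π = [0.5000, 0.3333, 0.1667], E[r] = 2.0000, γ^t·E[r] = 2.000000, running G = 2.000000
t=1: π = [0.3472, 0.3472, 0.3056], E[r] = 1.9167, γ^t·E[r] = 1.533333, running G = 3.533333
t=2: π = [0.3333, 0.3623, 0.3044], E[r] = 1.8264, γ^t·E[r] = 1.168889, running G = 4.702222
t=3: π = [0.3309, 0.3659, 0.3031], E[r] = 1.8044, γ^t·E[r] = 0.923852, running G = 5.626074
t=4: π = [0.3304, 0.3667, 0.3028], E[r] = 1.7995, γ^t·E[r] = 0.737086, running G = 6.363160

G = 6.3632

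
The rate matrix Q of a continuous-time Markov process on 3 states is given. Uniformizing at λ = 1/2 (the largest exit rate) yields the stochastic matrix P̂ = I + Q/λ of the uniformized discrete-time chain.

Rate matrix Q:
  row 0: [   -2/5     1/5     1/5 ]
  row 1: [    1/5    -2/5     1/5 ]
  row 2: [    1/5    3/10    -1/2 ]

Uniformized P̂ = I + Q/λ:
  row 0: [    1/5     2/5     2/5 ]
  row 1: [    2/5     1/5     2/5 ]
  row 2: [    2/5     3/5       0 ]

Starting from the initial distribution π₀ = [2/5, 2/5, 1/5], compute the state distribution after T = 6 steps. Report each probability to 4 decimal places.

π = [0.3333, 0.3813, 0.2854]

t=0: π = [0.4000, 0.4000, 0.2000]
t=1: π = [0.3200, 0.3600, 0.3200]
t=2: π = [0.3360, 0.3920, 0.2720]
t=3: π = [0.3328, 0.3760, 0.2912]
t=4: π = [0.3334, 0.3830, 0.2835]
t=5: π = [0.3333, 0.3801, 0.2866]
t=6: π = [0.3333, 0.3813, 0.2854]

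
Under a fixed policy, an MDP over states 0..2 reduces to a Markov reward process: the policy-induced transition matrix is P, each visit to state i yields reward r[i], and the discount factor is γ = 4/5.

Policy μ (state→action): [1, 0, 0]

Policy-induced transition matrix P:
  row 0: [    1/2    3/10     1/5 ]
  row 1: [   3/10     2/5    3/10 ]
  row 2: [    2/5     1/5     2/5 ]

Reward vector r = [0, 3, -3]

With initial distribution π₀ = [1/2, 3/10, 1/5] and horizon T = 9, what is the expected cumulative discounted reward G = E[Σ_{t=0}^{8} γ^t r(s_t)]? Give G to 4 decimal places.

t=0: π = [0.5000, 0.3000, 0.2000], E[r] = 0.3000, γ^t·E[r] = 0.300000, running G = 0.300000
t=1: π = [0.4200, 0.3100, 0.2700], E[r] = 0.1200, γ^t·E[r] = 0.096000, running G = 0.396000
t=2: π = [0.4110, 0.3040, 0.2850], E[r] = 0.0570, γ^t·E[r] = 0.036480, running G = 0.432480
t=3: π = [0.4107, 0.3019, 0.2874], E[r] = 0.0435, γ^t·E[r] = 0.022272, running G = 0.454752
t=4: π = [0.4109, 0.3015, 0.2877], E[r] = 0.0413, γ^t·E[r] = 0.016933, running G = 0.471685
t=5: π = [0.4109, 0.3014, 0.2877], E[r] = 0.0411, γ^t·E[r] = 0.013467, running G = 0.485152
t=6: π = [0.4110, 0.3014, 0.2877], E[r] = 0.0411, γ^t·E[r] = 0.010771, running G = 0.495923
t=7: π = [0.4110, 0.3014, 0.2877], E[r] = 0.0411, γ^t·E[r] = 0.008618, running G = 0.504541
t=8: π = [0.4110, 0.3014, 0.2877], E[r] = 0.0411, γ^t·E[r] = 0.006895, running G = 0.511435

G = 0.5114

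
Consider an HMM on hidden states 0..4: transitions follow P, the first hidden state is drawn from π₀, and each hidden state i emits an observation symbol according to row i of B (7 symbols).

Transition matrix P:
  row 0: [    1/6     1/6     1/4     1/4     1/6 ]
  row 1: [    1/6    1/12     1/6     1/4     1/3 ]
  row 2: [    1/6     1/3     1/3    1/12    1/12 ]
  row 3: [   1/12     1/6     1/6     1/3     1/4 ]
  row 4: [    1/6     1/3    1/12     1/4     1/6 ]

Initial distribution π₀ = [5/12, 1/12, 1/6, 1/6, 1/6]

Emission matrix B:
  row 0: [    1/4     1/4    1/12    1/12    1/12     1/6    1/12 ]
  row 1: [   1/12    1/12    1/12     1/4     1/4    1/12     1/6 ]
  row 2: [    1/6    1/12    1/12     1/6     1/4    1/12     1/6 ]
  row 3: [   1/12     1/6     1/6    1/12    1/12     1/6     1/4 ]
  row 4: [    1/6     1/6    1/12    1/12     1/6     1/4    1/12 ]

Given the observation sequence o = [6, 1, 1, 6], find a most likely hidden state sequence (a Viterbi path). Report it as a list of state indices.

t=0: δ = [3.472e-02, 1.389e-02, 2.778e-02, 4.167e-02, 1.389e-02]  (obs o_0=6)
t=1: δ = [1.447e-03, 7.716e-04, 7.716e-04, 2.315e-03, 1.736e-03]  ψ = [0, 2, 2, 3, 3]  (obs o_1=1)
t=2: δ = [7.234e-05, 4.823e-05, 3.215e-05, 1.286e-04, 9.645e-05]  ψ = [4, 4, 3, 3, 3]  (obs o_2=1)
t=3: δ = [1.340e-06, 5.358e-06, 3.572e-06, 1.072e-05, 2.679e-06]  ψ = [4, 4, 3, 3, 3]  (obs o_3=6)
backtrack: best end state = 3; path = [3, 3, 3, 3]

path = [3, 3, 3, 3]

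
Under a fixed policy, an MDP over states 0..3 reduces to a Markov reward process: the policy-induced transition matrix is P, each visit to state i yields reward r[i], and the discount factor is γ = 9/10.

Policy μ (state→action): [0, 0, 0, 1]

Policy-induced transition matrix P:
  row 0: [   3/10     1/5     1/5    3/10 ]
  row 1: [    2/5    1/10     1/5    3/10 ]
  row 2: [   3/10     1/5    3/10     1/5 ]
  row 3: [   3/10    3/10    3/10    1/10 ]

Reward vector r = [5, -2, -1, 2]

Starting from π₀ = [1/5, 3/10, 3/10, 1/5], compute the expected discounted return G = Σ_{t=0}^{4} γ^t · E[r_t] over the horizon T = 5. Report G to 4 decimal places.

t=0: π = [0.2000, 0.3000, 0.3000, 0.2000], E[r] = 0.5000, γ^t·E[r] = 0.500000, running G = 0.500000
t=1: π = [0.3300, 0.1900, 0.2500, 0.2300], E[r] = 1.4800, γ^t·E[r] = 1.332000, running G = 1.832000
t=2: π = [0.3190, 0.2040, 0.2480, 0.2290], E[r] = 1.3970, γ^t·E[r] = 1.131570, running G = 2.963570
t=3: π = [0.3204, 0.2025, 0.2477, 0.2294], E[r] = 1.4081, γ^t·E[r] = 1.026505, running G = 3.990075
t=4: π = [0.3203, 0.2027, 0.2477, 0.2294], E[r] = 1.4069, γ^t·E[r] = 0.923041, running G = 4.913116

G = 4.9131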